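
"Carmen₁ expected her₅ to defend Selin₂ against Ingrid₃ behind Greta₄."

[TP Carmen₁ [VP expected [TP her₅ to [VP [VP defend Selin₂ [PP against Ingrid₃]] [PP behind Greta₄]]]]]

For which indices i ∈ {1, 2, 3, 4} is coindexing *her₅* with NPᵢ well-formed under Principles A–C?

none

*her* is a pronoun, so Principle B applies: it must be free in its binding domain.
Binding domain of *her₅*: the matrix TP, whose subject is Carmen₁.
*Carmen₁* c-commands the pronoun within its binding domain → coindexation would violate Principle B.
*Selin₂*: the pronoun c-commands this R-expression → coindexation would violate Principle C on *Selin₂*.
*Ingrid₃*: the pronoun c-commands this R-expression → coindexation would violate Principle C on *Ingrid₃*.
*Greta₄*: the pronoun c-commands this R-expression → coindexation would violate Principle C on *Greta₄*.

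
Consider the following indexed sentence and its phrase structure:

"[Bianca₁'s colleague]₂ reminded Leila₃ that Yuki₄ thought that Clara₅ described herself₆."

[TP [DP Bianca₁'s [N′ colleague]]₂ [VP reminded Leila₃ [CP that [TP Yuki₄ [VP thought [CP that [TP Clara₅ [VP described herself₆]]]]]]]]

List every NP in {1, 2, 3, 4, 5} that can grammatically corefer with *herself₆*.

*herself* is an anaphor, so Principle A applies: it must be bound in its binding domain.
Binding domain of *herself₆*: the embedded TP, whose subject is Clara₅.
*Bianca₁* does not c-command the anaphor → cannot bind it.
*[Bianca₁'s colleague]₂* c-commands the anaphor but is outside its binding domain → cannot satisfy Principle A.
*Leila₃* c-commands the anaphor but is outside its binding domain → cannot satisfy Principle A.
*Yuki₄* c-commands the anaphor but is outside its binding domain → cannot satisfy Principle A.
*Clara₅* c-commands the anaphor within its binding domain → licit binder.

{5}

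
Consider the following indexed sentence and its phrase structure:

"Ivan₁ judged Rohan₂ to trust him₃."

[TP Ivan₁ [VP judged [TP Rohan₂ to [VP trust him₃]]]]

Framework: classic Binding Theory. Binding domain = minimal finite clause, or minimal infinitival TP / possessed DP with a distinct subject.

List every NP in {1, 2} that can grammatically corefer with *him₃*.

{1}

*him* is a pronoun, so Principle B applies: it must be free in its binding domain.
Binding domain of *him₃*: the embedded TP, whose subject is Rohan₂.
*Ivan₁* c-commands the pronoun but from outside its binding domain, and is not c-commanded by it → coindexation permitted.
*Rohan₂* c-commands the pronoun within its binding domain → coindexation would violate Principle B.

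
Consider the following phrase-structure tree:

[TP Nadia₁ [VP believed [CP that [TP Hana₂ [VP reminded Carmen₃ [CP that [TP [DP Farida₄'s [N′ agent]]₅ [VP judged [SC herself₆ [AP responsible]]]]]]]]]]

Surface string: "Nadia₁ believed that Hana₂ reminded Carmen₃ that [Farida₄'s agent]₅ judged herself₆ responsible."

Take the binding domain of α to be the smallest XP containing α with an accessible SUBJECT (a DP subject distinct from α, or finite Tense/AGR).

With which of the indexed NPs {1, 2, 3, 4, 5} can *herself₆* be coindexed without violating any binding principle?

*herself* is an anaphor, so Principle A applies: it must be bound in its binding domain.
Binding domain of *herself₆*: the embedded TP, whose subject is [Farida₄'s agent]₅.
*Nadia₁* c-commands the anaphor but is outside its binding domain → cannot satisfy Principle A.
*Hana₂* c-commands the anaphor but is outside its binding domain → cannot satisfy Principle A.
*Carmen₃* c-commands the anaphor but is outside its binding domain → cannot satisfy Principle A.
*Farida₄* does not c-command the anaphor → cannot bind it.
*[Farida₄'s agent]₅* c-commands the anaphor within its binding domain → licit binder.

{5}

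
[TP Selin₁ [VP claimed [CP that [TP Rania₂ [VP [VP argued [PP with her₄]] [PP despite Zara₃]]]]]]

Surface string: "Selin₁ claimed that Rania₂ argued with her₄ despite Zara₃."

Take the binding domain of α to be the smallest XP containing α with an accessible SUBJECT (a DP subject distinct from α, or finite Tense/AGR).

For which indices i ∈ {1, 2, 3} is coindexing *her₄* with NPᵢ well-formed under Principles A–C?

{1, 3}

*her* is a pronoun, so Principle B applies: it must be free in its binding domain.
Binding domain of *her₄*: the embedded TP, whose subject is Rania₂.
*Selin₁* c-commands the pronoun but from outside its binding domain, and is not c-commanded by it → coindexation permitted.
*Rania₂* c-commands the pronoun within its binding domain → coindexation would violate Principle B.
*Zara₃* and the pronoun do not c-command one another → neither Principle B nor Principle C is at stake; coindexation permitted.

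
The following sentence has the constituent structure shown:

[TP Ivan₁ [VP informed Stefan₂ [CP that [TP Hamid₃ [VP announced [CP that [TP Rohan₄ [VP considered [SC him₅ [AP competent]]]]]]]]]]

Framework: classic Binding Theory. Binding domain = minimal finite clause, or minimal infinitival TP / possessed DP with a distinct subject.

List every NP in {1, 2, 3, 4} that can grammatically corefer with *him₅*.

{1, 2, 3}

*him* is a pronoun, so Principle B applies: it must be free in its binding domain.
Binding domain of *him₅*: the embedded TP, whose subject is Rohan₄.
*Ivan₁* c-commands the pronoun but from outside its binding domain, and is not c-commanded by it → coindexation permitted.
*Stefan₂* c-commands the pronoun but from outside its binding domain, and is not c-commanded by it → coindexation permitted.
*Hamid₃* c-commands the pronoun but from outside its binding domain, and is not c-commanded by it → coindexation permitted.
*Rohan₄* c-commands the pronoun within its binding domain → coindexation would violate Principle B.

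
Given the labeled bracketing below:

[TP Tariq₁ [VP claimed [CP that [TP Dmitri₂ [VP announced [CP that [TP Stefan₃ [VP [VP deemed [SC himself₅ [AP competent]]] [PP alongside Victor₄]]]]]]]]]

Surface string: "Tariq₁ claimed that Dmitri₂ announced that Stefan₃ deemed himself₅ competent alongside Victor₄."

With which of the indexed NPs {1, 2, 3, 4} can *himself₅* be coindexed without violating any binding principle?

{3}

*himself* is an anaphor, so Principle A applies: it must be bound in its binding domain.
Binding domain of *himself₅*: the embedded TP, whose subject is Stefan₃.
*Tariq₁* c-commands the anaphor but is outside its binding domain → cannot satisfy Principle A.
*Dmitri₂* c-commands the anaphor but is outside its binding domain → cannot satisfy Principle A.
*Stefan₃* c-commands the anaphor within its binding domain → licit binder.
*Victor₄* does not c-command the anaphor → cannot bind it.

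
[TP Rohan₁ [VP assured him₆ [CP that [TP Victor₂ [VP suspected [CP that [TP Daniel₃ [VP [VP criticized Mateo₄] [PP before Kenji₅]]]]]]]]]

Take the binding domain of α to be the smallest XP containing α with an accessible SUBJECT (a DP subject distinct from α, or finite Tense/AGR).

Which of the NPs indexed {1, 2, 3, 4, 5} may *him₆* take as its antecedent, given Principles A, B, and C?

none

*him* is a pronoun, so Principle B applies: it must be free in its binding domain.
Binding domain of *him₆*: the matrix TP, whose subject is Rohan₁.
*Rohan₁* c-commands the pronoun within its binding domain → coindexation would violate Principle B.
*Victor₂*: the pronoun c-commands this R-expression → coindexation would violate Principle C on *Victor₂*.
*Daniel₃*: the pronoun c-commands this R-expression → coindexation would violate Principle C on *Daniel₃*.
*Mateo₄*: the pronoun c-commands this R-expression → coindexation would violate Principle C on *Mateo₄*.
*Kenji₅*: the pronoun c-commands this R-expression → coindexation would violate Principle C on *Kenji₅*.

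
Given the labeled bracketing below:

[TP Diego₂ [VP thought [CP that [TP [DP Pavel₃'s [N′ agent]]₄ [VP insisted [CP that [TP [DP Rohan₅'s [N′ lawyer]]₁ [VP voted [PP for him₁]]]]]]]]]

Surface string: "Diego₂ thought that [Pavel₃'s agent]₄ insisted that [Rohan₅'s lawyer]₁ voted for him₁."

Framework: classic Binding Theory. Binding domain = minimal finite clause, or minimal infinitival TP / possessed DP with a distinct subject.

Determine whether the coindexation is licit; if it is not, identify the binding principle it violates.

Principle B

The two coindexed NPs are *[Rohan₅'s lawyer]₁* and *him₁*.
*him₁* is a pronoun. Its binding domain is the embedded TP, whose subject is [Rohan₅'s lawyer]₁.
*[Rohan₅'s lawyer]₁* c-commands it within that domain and carries the same index.
The pronoun is locally bound → Principle B violation.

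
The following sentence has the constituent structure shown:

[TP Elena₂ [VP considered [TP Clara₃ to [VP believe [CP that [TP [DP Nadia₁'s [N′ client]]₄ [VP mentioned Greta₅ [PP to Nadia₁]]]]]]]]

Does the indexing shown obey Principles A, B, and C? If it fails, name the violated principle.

grammatical

The two coindexed NPs are *Nadia₁* and *Nadia₁*.
*Nadia₁* is an R-expression; no coindexed NP c-commands it, so Principle C holds.
*Nadia₁* is an R-expression; *Nadia₁* does not c-command it, and no other NP shares its index, so Principle C is satisfied.
All principles are respected.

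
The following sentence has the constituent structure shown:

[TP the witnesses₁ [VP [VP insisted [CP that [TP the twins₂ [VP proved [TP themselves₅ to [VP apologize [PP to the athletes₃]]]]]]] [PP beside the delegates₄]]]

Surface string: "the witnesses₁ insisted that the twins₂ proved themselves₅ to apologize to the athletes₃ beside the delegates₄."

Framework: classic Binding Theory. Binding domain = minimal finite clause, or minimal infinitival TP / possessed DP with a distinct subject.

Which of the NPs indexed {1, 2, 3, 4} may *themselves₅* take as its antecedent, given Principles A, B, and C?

{2}

*themselves* is an anaphor, so Principle A applies: it must be bound in its binding domain.
Binding domain of *themselves₅*: the embedded TP, whose subject is the twins₂.
*the witnesses₁* c-commands the anaphor but is outside its binding domain → cannot satisfy Principle A.
*the twins₂* c-commands the anaphor within its binding domain → licit binder.
*the athletes₃* does not c-command the anaphor → cannot bind it.
*the delegates₄* does not c-command the anaphor → cannot bind it.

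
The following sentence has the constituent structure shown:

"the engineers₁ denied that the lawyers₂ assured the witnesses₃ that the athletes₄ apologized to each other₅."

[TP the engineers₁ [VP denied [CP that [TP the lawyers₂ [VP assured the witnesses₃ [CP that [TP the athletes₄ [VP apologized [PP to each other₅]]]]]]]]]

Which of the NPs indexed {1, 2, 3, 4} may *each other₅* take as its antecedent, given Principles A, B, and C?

*each other* is an anaphor, so Principle A applies: it must be bound in its binding domain.
Binding domain of *each other₅*: the embedded TP, whose subject is the athletes₄.
*the engineers₁* c-commands the anaphor but is outside its binding domain → cannot satisfy Principle A.
*the lawyers₂* c-commands the anaphor but is outside its binding domain → cannot satisfy Principle A.
*the witnesses₃* c-commands the anaphor but is outside its binding domain → cannot satisfy Principle A.
*the athletes₄* c-commands the anaphor within its binding domain → licit binder.

{4}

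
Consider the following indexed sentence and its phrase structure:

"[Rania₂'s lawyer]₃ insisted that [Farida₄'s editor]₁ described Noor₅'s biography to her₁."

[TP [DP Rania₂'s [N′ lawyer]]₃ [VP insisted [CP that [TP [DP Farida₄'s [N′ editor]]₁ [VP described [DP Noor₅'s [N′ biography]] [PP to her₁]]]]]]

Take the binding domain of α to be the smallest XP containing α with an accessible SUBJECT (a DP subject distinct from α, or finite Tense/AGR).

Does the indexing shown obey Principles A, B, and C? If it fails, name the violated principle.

Principle B

The two coindexed NPs are *[Farida₄'s editor]₁* and *her₁*.
*her₁* is a pronoun. Its binding domain is the embedded TP, whose subject is [Farida₄'s editor]₁.
*[Farida₄'s editor]₁* c-commands it within that domain and carries the same index.
The pronoun is locally bound → Principle B violation.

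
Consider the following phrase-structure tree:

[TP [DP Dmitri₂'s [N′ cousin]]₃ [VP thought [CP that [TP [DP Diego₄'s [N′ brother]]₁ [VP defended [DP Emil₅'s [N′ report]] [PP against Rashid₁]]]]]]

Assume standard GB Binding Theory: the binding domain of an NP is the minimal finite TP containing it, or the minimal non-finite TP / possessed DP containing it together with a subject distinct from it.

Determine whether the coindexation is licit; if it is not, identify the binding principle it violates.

The two coindexed NPs are *[Diego₄'s brother]₁* and *Rashid₁*.
*Rashid₁* is an R-expression. Principle C requires it to be free everywhere.
*[Diego₄'s brother]₁* c-commands it and carries the same index.
The R-expression is bound → Principle C violation.

Principle C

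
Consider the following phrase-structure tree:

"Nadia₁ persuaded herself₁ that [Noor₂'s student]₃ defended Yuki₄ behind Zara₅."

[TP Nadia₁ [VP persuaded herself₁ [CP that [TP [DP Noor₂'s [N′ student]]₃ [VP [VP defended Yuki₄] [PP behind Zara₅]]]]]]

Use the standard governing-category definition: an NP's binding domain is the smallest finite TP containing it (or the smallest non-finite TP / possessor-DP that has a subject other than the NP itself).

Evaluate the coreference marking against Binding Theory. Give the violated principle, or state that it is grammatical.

grammatical

The two coindexed NPs are *Nadia₁* and *herself₁*.
*herself₁* is an anaphor; its binding domain is the matrix TP, whose subject is Nadia₁. *Nadia₁* c-commands it within that domain and shares its index, so Principle A is satisfied.
*Nadia₁* is an R-expression; *herself₁* does not c-command it, and no other NP shares its index, so Principle C is satisfied.
All principles are respected.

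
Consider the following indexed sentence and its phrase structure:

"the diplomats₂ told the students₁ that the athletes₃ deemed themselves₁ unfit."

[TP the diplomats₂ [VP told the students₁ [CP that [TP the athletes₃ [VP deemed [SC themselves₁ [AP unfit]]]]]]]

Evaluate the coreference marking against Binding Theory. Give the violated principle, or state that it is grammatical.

The two coindexed NPs are *the students₁* and *themselves₁*.
*themselves₁* is an anaphor. Principle A requires it to be bound within its binding domain — the embedded TP, whose subject is the athletes₃.
Within that domain it is c-commanded by *the athletes₃*, which does not share its index.
*the students₁* does c-command the anaphor, but from outside its binding domain.
The anaphor is unbound in its domain → Principle A violation.

Principle A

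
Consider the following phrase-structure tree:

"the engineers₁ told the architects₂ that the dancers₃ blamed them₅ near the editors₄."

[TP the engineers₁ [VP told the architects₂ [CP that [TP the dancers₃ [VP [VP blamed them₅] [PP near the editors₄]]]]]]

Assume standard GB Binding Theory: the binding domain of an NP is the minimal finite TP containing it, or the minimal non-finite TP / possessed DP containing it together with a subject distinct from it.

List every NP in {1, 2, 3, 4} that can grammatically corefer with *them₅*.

{1, 2, 4}

*them* is a pronoun, so Principle B applies: it must be free in its binding domain.
Binding domain of *them₅*: the embedded TP, whose subject is the dancers₃.
*the engineers₁* c-commands the pronoun but from outside its binding domain, and is not c-commanded by it → coindexation permitted.
*the architects₂* c-commands the pronoun but from outside its binding domain, and is not c-commanded by it → coindexation permitted.
*the dancers₃* c-commands the pronoun within its binding domain → coindexation would violate Principle B.
*the editors₄* and the pronoun do not c-command one another → neither Principle B nor Principle C is at stake; coindexation permitted.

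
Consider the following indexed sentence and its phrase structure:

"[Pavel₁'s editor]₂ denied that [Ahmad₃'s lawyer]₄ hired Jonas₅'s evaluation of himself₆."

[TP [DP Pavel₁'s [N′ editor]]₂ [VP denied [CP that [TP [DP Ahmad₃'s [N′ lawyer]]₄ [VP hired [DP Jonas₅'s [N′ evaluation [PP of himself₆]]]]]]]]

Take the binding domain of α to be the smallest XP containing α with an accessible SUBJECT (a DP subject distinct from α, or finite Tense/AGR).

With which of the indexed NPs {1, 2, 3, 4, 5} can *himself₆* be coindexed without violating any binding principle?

{5}

*himself* is an anaphor, so Principle A applies: it must be bound in its binding domain.
Binding domain of *himself₆*: the possessed DP, whose subject is Jonas₅.
*Pavel₁* does not c-command the anaphor → cannot bind it.
*[Pavel₁'s editor]₂* c-commands the anaphor but is outside its binding domain → cannot satisfy Principle A.
*Ahmad₃* does not c-command the anaphor → cannot bind it.
*[Ahmad₃'s lawyer]₄* c-commands the anaphor but is outside its binding domain → cannot satisfy Principle A.
*Jonas₅* c-commands the anaphor within its binding domain → licit binder.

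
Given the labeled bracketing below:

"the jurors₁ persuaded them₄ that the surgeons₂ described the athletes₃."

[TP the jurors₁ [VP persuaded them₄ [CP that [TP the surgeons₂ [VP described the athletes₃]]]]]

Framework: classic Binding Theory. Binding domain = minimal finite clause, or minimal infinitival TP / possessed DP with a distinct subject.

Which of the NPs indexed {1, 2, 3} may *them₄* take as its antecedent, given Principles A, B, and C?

*them* is a pronoun, so Principle B applies: it must be free in its binding domain.
Binding domain of *them₄*: the matrix TP, whose subject is the jurors₁.
*the jurors₁* c-commands the pronoun within its binding domain → coindexation would violate Principle B.
*the surgeons₂*: the pronoun c-commands this R-expression → coindexation would violate Principle C on *the surgeons₂*.
*the athletes₃*: the pronoun c-commands this R-expression → coindexation would violate Principle C on *the athletes₃*.

none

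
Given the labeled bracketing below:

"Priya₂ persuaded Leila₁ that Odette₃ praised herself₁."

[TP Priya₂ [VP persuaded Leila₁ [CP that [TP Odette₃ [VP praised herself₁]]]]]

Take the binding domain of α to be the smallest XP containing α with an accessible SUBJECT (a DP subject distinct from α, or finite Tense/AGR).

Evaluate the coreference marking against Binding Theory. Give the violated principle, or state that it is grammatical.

The two coindexed NPs are *Leila₁* and *herself₁*.
*herself₁* is an anaphor. Principle A requires it to be bound within its binding domain — the embedded TP, whose subject is Odette₃.
Within that domain it is c-commanded by *Odette₃*, which does not share its index.
*Leila₁* does c-command the anaphor, but from outside its binding domain.
The anaphor is unbound in its domain → Principle A violation.

Principle A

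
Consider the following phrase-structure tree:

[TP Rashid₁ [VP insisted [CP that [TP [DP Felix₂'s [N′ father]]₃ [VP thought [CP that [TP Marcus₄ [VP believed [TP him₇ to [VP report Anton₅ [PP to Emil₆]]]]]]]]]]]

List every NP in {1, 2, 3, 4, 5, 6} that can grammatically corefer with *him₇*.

*him* is a pronoun, so Principle B applies: it must be free in its binding domain.
Binding domain of *him₇*: the embedded TP, whose subject is Marcus₄.
*Rashid₁* c-commands the pronoun but from outside its binding domain, and is not c-commanded by it → coindexation permitted.
*Felix₂* and the pronoun do not c-command one another → neither Principle B nor Principle C is at stake; coindexation permitted.
*[Felix₂'s father]₃* c-commands the pronoun but from outside its binding domain, and is not c-commanded by it → coindexation permitted.
*Marcus₄* c-commands the pronoun within its binding domain → coindexation would violate Principle B.
*Anton₅*: the pronoun c-commands this R-expression → coindexation would violate Principle C on *Anton₅*.
*Emil₆*: the pronoun c-commands this R-expression → coindexation would violate Principle C on *Emil₆*.

{1, 2, 3}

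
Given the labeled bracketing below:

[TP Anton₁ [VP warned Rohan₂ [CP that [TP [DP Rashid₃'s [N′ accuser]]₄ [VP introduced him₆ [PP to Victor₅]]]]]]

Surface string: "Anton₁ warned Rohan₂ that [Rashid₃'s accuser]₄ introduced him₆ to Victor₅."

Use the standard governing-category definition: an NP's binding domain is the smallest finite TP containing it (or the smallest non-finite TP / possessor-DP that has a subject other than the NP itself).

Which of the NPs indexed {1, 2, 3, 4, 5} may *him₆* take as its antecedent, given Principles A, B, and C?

{1, 2, 3}

*him* is a pronoun, so Principle B applies: it must be free in its binding domain.
Binding domain of *him₆*: the embedded TP, whose subject is [Rashid₃'s accuser]₄.
*Anton₁* c-commands the pronoun but from outside its binding domain, and is not c-commanded by it → coindexation permitted.
*Rohan₂* c-commands the pronoun but from outside its binding domain, and is not c-commanded by it → coindexation permitted.
*Rashid₃* and the pronoun do not c-command one another → neither Principle B nor Principle C is at stake; coindexation permitted.
*[Rashid₃'s accuser]₄* c-commands the pronoun within its binding domain → coindexation would violate Principle B.
*Victor₅*: the pronoun c-commands this R-expression → coindexation would violate Principle C on *Victor₅*.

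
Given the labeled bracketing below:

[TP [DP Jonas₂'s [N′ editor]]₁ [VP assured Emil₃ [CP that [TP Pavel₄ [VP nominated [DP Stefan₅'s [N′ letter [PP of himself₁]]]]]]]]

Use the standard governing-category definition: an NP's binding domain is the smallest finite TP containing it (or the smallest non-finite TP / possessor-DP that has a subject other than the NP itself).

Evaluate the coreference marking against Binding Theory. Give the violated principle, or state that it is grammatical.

Principle A

The two coindexed NPs are *[Jonas₂'s editor]₁* and *himself₁*.
*himself₁* is an anaphor. Principle A requires it to be bound within its binding domain — the possessed DP, whose subject is Stefan₅.
Within that domain it is c-commanded by *Stefan₅*, which does not share its index.
*[Jonas₂'s editor]₁* does c-command the anaphor, but from outside its binding domain.
The anaphor is unbound in its domain → Principle A violation.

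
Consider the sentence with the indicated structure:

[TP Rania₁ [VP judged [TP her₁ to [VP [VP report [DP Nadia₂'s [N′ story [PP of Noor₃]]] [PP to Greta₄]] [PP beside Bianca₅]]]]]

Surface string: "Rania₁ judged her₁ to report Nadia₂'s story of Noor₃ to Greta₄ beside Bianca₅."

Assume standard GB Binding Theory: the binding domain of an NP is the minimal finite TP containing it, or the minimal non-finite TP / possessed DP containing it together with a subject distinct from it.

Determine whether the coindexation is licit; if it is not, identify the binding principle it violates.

Principle B

The two coindexed NPs are *Rania₁* and *her₁*.
*her₁* is a pronoun. Its binding domain is the matrix TP, whose subject is Rania₁.
*Rania₁* c-commands it within that domain and carries the same index.
The pronoun is locally bound → Principle B violation.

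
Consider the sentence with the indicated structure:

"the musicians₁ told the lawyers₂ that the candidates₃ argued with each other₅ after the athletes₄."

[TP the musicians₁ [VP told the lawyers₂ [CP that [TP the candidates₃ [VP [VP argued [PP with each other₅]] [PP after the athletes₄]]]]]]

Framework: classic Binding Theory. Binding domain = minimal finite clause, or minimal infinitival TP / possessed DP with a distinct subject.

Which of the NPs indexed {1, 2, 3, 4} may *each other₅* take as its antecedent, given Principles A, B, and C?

*each other* is an anaphor, so Principle A applies: it must be bound in its binding domain.
Binding domain of *each other₅*: the embedded TP, whose subject is the candidates₃.
*the musicians₁* c-commands the anaphor but is outside its binding domain → cannot satisfy Principle A.
*the lawyers₂* c-commands the anaphor but is outside its binding domain → cannot satisfy Principle A.
*the candidates₃* c-commands the anaphor within its binding domain → licit binder.
*the athletes₄* does not c-command the anaphor → cannot bind it.

{3}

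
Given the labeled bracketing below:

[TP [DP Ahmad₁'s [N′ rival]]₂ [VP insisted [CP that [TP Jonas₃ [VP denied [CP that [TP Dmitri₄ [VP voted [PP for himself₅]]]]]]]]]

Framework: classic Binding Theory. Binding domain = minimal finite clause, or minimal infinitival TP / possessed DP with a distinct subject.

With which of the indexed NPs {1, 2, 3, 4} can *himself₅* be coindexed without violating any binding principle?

{4}

*himself* is an anaphor, so Principle A applies: it must be bound in its binding domain.
Binding domain of *himself₅*: the embedded TP, whose subject is Dmitri₄.
*Ahmad₁* does not c-command the anaphor → cannot bind it.
*[Ahmad₁'s rival]₂* c-commands the anaphor but is outside its binding domain → cannot satisfy Principle A.
*Jonas₃* c-commands the anaphor but is outside its binding domain → cannot satisfy Principle A.
*Dmitri₄* c-commands the anaphor within its binding domain → licit binder.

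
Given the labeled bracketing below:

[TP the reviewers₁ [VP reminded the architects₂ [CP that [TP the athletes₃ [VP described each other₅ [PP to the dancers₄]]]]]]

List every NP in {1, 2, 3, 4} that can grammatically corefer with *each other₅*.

*each other* is an anaphor, so Principle A applies: it must be bound in its binding domain.
Binding domain of *each other₅*: the embedded TP, whose subject is the athletes₃.
*the reviewers₁* c-commands the anaphor but is outside its binding domain → cannot satisfy Principle A.
*the architects₂* c-commands the anaphor but is outside its binding domain → cannot satisfy Principle A.
*the athletes₃* c-commands the anaphor within its binding domain → licit binder.
*the dancers₄* does not c-command the anaphor → cannot bind it.

{3}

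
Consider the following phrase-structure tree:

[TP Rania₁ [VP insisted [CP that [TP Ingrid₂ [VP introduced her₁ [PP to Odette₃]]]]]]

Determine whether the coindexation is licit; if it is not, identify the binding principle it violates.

grammatical

The two coindexed NPs are *Rania₁* and *her₁*.
*her₁* is a pronoun; its binding domain is the embedded TP, whose subject is Ingrid₂. Within that domain it is c-commanded only by *Ingrid₂*, which carries a different index — the pronoun is free locally, so Principle B holds.
*Rania₁* is an R-expression; *her₁* does not c-command it, and no other NP shares its index, so Principle C is satisfied.
All principles are respected.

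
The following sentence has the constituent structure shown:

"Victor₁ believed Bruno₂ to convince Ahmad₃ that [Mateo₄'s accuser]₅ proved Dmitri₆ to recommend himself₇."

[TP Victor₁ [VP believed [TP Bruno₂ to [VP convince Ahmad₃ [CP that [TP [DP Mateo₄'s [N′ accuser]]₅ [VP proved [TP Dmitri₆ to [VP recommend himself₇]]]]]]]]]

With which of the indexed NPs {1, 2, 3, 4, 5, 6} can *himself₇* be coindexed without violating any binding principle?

*himself* is an anaphor, so Principle A applies: it must be bound in its binding domain.
Binding domain of *himself₇*: the embedded TP, whose subject is Dmitri₆.
*Victor₁* c-commands the anaphor but is outside its binding domain → cannot satisfy Principle A.
*Bruno₂* c-commands the anaphor but is outside its binding domain → cannot satisfy Principle A.
*Ahmad₃* c-commands the anaphor but is outside its binding domain → cannot satisfy Principle A.
*Mateo₄* does not c-command the anaphor → cannot bind it.
*[Mateo₄'s accuser]₅* c-commands the anaphor but is outside its binding domain → cannot satisfy Principle A.
*Dmitri₆* c-commands the anaphor within its binding domain → licit binder.

{6}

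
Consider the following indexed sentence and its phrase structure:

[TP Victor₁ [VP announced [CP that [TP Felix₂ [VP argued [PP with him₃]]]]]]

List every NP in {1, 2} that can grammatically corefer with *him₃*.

*him* is a pronoun, so Principle B applies: it must be free in its binding domain.
Binding domain of *him₃*: the embedded TP, whose subject is Felix₂.
*Victor₁* c-commands the pronoun but from outside its binding domain, and is not c-commanded by it → coindexation permitted.
*Felix₂* c-commands the pronoun within its binding domain → coindexation would violate Principle B.

{1}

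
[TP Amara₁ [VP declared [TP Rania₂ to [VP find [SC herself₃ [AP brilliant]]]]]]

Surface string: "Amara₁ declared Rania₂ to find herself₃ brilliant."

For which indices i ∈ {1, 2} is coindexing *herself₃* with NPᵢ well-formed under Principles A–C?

{2}

*herself* is an anaphor, so Principle A applies: it must be bound in its binding domain.
Binding domain of *herself₃*: the embedded TP, whose subject is Rania₂.
*Amara₁* c-commands the anaphor but is outside its binding domain → cannot satisfy Principle A.
*Rania₂* c-commands the anaphor within its binding domain → licit binder.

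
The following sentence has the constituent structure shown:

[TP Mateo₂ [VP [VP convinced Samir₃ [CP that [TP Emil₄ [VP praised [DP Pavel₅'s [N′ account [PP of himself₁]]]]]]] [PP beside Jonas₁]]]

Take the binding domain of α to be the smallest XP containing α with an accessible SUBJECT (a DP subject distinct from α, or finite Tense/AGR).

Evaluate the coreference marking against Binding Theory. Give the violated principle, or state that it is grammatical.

Principle A

The two coindexed NPs are *Jonas₁* and *himself₁*.
*himself₁* is an anaphor. Principle A requires it to be bound within its binding domain — the possessed DP, whose subject is Pavel₅.
Within that domain it is c-commanded by *Pavel₅*, which does not share its index.
*Jonas₁* does not c-command the anaphor at all.
The anaphor is unbound in its domain → Principle A violation.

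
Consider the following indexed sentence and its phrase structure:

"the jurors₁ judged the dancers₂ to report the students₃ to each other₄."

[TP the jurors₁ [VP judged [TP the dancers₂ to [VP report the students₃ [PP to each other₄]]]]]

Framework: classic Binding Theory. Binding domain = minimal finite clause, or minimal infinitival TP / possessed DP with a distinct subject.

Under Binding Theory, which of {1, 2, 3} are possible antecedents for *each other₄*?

*each other* is an anaphor, so Principle A applies: it must be bound in its binding domain.
Binding domain of *each other₄*: the embedded TP, whose subject is the dancers₂.
*the jurors₁* c-commands the anaphor but is outside its binding domain → cannot satisfy Principle A.
*the dancers₂* c-commands the anaphor within its binding domain → licit binder.
*the students₃* c-commands the anaphor within its binding domain → licit binder.

{2, 3}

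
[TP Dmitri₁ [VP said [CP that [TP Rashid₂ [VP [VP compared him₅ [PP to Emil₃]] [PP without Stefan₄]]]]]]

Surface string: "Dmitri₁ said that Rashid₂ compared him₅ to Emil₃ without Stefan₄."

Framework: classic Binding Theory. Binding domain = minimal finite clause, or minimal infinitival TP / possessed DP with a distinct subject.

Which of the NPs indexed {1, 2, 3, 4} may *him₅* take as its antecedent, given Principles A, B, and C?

{1, 4}

*him* is a pronoun, so Principle B applies: it must be free in its binding domain.
Binding domain of *him₅*: the embedded TP, whose subject is Rashid₂.
*Dmitri₁* c-commands the pronoun but from outside its binding domain, and is not c-commanded by it → coindexation permitted.
*Rashid₂* c-commands the pronoun within its binding domain → coindexation would violate Principle B.
*Emil₃*: the pronoun c-commands this R-expression → coindexation would violate Principle C on *Emil₃*.
*Stefan₄* and the pronoun do not c-command one another → neither Principle B nor Principle C is at stake; coindexation permitted.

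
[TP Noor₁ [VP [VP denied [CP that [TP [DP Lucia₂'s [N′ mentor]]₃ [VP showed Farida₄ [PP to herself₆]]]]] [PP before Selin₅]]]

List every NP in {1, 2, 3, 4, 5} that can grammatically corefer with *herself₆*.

{3, 4}

*herself* is an anaphor, so Principle A applies: it must be bound in its binding domain.
Binding domain of *herself₆*: the embedded TP, whose subject is [Lucia₂'s mentor]₃.
*Noor₁* c-commands the anaphor but is outside its binding domain → cannot satisfy Principle A.
*Lucia₂* does not c-command the anaphor → cannot bind it.
*[Lucia₂'s mentor]₃* c-commands the anaphor within its binding domain → licit binder.
*Farida₄* c-commands the anaphor within its binding domain → licit binder.
*Selin₅* does not c-command the anaphor → cannot bind it.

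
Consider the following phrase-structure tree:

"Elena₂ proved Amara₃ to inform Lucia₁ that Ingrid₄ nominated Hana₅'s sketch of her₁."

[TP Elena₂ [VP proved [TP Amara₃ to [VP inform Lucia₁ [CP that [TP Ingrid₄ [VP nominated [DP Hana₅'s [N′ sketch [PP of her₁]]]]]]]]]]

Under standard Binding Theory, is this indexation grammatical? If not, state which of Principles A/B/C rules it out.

The two coindexed NPs are *Lucia₁* and *her₁*.
*her₁* is a pronoun; its binding domain is the possessed DP, whose subject is Hana₅. Within that domain it is c-commanded only by *Hana₅*, which carries a different index — the pronoun is free locally, so Principle B holds.
*Lucia₁* is an R-expression; *her₁* does not c-command it, and no other NP shares its index, so Principle C is satisfied.
All principles are respected.

grammatical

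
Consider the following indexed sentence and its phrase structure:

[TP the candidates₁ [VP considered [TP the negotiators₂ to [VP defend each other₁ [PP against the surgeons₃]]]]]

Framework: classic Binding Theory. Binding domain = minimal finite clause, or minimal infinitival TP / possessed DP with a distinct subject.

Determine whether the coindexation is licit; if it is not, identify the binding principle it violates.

Principle A

The two coindexed NPs are *the candidates₁* and *each other₁*.
*each other₁* is an anaphor. Principle A requires it to be bound within its binding domain — the embedded TP, whose subject is the negotiators₂.
Within that domain it is c-commanded by *the negotiators₂*, which does not share its index.
*the candidates₁* does c-command the anaphor, but from outside its binding domain.
The anaphor is unbound in its domain → Principle A violation.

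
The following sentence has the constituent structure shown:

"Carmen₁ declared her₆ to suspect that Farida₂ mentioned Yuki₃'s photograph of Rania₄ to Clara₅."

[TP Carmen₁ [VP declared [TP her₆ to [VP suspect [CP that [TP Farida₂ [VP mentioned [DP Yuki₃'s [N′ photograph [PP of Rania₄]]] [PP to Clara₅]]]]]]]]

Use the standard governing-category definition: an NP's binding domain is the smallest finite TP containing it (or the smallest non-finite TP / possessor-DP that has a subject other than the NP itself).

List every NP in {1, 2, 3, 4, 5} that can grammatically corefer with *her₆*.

none

*her* is a pronoun, so Principle B applies: it must be free in its binding domain.
Binding domain of *her₆*: the matrix TP, whose subject is Carmen₁.
*Carmen₁* c-commands the pronoun within its binding domain → coindexation would violate Principle B.
*Farida₂*: the pronoun c-commands this R-expression → coindexation would violate Principle C on *Farida₂*.
*Yuki₃*: the pronoun c-commands this R-expression → coindexation would violate Principle C on *Yuki₃*.
*Rania₄*: the pronoun c-commands this R-expression → coindexation would violate Principle C on *Rania₄*.
*Clara₅*: the pronoun c-commands this R-expression → coindexation would violate Principle C on *Clara₅*.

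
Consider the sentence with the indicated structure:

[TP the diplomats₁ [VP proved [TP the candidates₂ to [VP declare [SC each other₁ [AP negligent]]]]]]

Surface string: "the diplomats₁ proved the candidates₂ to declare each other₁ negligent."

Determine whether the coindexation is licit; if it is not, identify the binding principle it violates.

The two coindexed NPs are *the diplomats₁* and *each other₁*.
*each other₁* is an anaphor. Principle A requires it to be bound within its binding domain — the embedded TP, whose subject is the candidates₂.
Within that domain it is c-commanded by *the candidates₂*, which does not share its index.
*the diplomats₁* does c-command the anaphor, but from outside its binding domain.
The anaphor is unbound in its domain → Principle A violation.

Principle A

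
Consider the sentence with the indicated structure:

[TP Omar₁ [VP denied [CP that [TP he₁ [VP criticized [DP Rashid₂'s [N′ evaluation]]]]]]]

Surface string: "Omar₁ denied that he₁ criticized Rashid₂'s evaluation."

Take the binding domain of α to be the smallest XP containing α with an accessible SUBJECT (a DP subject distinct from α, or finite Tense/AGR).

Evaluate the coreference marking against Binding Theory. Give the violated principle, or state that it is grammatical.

The two coindexed NPs are *Omar₁* and *he₁*.
*he₁* is a pronoun; nothing c-commands it within its binding domain (the embedded TP.), so Principle B holds trivially.
*Omar₁* is an R-expression; *he₁* does not c-command it, and no other NP shares its index, so Principle C is satisfied.
All principles are respected.

grammatical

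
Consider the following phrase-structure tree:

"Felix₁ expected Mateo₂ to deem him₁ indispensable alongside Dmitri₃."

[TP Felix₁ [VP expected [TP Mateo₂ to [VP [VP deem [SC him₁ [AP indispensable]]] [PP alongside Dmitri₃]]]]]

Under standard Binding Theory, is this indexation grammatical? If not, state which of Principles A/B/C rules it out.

The two coindexed NPs are *Felix₁* and *him₁*.
*him₁* is a pronoun; its binding domain is the embedded TP, whose subject is Mateo₂. Within that domain it is c-commanded only by *Mateo₂*, which carries a different index — the pronoun is free locally, so Principle B holds.
*Felix₁* is an R-expression; *him₁* does not c-command it, and no other NP shares its index, so Principle C is satisfied.
All principles are respected.

grammatical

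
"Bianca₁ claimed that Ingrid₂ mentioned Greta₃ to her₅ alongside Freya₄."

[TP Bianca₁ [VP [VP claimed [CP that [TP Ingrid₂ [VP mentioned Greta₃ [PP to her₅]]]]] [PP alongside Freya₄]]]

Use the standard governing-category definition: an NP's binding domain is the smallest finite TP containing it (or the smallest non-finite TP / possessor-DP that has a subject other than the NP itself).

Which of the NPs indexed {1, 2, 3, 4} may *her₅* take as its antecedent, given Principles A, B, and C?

*her* is a pronoun, so Principle B applies: it must be free in its binding domain.
Binding domain of *her₅*: the embedded TP, whose subject is Ingrid₂.
*Bianca₁* c-commands the pronoun but from outside its binding domain, and is not c-commanded by it → coindexation permitted.
*Ingrid₂* c-commands the pronoun within its binding domain → coindexation would violate Principle B.
*Greta₃* c-commands the pronoun within its binding domain → coindexation would violate Principle B.
*Freya₄* and the pronoun do not c-command one another → neither Principle B nor Principle C is at stake; coindexation permitted.

{1, 4}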